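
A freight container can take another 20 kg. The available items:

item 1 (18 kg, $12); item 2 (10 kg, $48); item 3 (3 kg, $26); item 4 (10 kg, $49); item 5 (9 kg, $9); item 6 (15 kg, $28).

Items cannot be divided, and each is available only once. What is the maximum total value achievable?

$97

This is a 0/1 knapsack; check combinations near the capacity.
- item 2+item 4: weight 10+10=20, value 48+49=97
- item 3+item 4: weight 3+10=13, value 26+49=75
- item 2+item 3: weight 10+3=13, value 48+26=74
- item 4+item 5: weight 10+9=19, value 49+9=58
Best: $97.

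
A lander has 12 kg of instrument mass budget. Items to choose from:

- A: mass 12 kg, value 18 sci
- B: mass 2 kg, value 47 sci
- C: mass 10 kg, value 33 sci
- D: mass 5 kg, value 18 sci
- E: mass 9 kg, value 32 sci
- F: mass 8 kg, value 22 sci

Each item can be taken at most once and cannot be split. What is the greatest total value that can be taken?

This is a 0/1 knapsack; check combinations near the capacity.
- B+C: mass 2+10=12, value 47+33=80
- B+E: mass 2+9=11, value 47+32=79
- B+F: mass 2+8=10, value 47+22=69
- B+D: mass 2+5=7, value 47+18=65
Best: 80 sci.

80 sci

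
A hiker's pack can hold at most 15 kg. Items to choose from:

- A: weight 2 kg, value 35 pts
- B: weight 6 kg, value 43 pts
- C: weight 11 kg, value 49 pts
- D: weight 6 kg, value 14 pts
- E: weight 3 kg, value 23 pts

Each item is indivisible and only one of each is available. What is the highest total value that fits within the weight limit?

101 pts

Check high-value combinations within 15 kg:
- A+B+E: weight 2+6+3=11, value 35+43+23=101
- A+B+D: weight 2+6+6=14, value 35+43+14=92
- A+C: weight 2+11=13, value 35+49=84
Best: 101 pts.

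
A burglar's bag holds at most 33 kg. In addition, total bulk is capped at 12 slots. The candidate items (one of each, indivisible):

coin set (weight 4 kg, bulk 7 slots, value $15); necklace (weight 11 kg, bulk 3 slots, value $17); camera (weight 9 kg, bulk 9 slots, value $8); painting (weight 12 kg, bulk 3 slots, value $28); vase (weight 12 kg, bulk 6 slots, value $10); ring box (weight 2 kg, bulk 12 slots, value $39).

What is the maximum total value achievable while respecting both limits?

$45

Feasible sets respecting both limits:
- necklace+painting: weight 23, bulk 6, value 45
- coin set+painting: weight 16, bulk 10, value 43
- ring box: weight 2, bulk 12, value 39
- painting+vase: weight 24, bulk 9, value 38
Best: $45.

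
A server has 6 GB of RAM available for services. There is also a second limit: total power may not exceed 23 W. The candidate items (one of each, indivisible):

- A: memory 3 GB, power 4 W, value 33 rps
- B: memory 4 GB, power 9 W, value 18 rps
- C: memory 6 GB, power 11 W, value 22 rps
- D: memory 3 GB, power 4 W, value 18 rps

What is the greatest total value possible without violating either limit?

Feasible sets respecting both limits:
- A+D: memory 6, power 8, value 51
- A: memory 3, power 4, value 33
- C: memory 6, power 11, value 22
- B: memory 4, power 9, value 18
Best: 51 rps.

51 rps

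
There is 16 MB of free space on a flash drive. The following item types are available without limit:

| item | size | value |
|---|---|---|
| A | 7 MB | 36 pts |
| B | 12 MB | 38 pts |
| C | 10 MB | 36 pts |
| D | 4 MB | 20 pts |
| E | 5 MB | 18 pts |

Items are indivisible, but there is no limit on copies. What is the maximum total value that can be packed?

80 pts

Best value-per-unit is A at 36/7; filling with it alone gives 2×36 = 72.
Optimal mix: 4×D → size 16, value 80.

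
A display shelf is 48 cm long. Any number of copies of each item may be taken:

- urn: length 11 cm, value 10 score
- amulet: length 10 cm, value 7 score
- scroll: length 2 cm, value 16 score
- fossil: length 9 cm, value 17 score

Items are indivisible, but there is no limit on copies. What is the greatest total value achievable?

384 score

Best value-per-unit is scroll at 16/2, and filling with it alone uses length 24×2=48. No mix of the others beats 24×16 = 384.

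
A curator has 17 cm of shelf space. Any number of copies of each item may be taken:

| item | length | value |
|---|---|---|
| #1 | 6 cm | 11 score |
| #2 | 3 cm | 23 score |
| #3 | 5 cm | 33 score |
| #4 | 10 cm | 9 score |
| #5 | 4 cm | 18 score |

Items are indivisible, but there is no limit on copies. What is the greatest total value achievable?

Best value-per-unit is #2 at 23/3; filling with it alone gives 5×23 = 115.
Optimal mix: 4×#2 + 1×#3 → length 17, value 125.

125 score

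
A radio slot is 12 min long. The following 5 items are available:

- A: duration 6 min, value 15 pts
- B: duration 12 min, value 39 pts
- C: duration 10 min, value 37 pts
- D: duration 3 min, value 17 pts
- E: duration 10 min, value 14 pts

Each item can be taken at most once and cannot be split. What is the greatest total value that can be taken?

39 pts

Check high-value combinations within 12 min:
- B: duration 12, value 39
- C: duration 10, value 37
- A+D: duration 6+3=9, value 15+17=32
Best: 39 pts.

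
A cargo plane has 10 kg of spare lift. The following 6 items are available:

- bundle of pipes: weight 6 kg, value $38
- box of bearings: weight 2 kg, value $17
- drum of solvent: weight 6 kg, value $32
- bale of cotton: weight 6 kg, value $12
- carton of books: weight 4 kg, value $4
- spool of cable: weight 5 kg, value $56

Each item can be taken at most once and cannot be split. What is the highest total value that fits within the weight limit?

$73

Check high-value combinations within 10 kg:
- box of bearings+spool of cable: weight 2+5=7, value 17+56=73
- carton of books+spool of cable: weight 4+5=9, value 4+56=60
- spool of cable: weight 5, value 56
- bundle of pipes+box of bearings: weight 6+2=8, value 38+17=55
- box of bearings+drum of solvent: weight 2+6=8, value 17+32=49
Best: $73.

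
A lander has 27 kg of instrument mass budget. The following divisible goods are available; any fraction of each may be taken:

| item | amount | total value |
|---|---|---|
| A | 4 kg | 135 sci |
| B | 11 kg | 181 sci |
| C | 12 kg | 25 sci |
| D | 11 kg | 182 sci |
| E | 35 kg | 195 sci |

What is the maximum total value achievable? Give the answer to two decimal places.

503.57

Take in order of value per unit:
- A (135/4 per unit): all 4 → value 135, running total 135.00
- D (182/11 per unit): all 11 → value 182, running total 317.00
- B (181/11 per unit): all 11 → value 181, running total 498.00
- E (195/35 per unit): 1 of 35 → value 1×195/35 = 5.5714, running total 503.57
Total 503.57.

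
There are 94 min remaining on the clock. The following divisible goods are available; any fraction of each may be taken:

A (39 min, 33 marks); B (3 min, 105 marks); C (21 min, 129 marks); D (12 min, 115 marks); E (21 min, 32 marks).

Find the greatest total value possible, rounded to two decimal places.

Take in order of value per unit:
- B (105/3 per unit): all 3 → value 105, running total 105.00
- D (115/12 per unit): all 12 → value 115, running total 220.00
- C (129/21 per unit): all 21 → value 129, running total 349.00
- E (32/21 per unit): all 21 → value 32, running total 381.00
- A (33/39 per unit): 37 of 39 → value 37×33/39 = 31.3077, running total 412.31
Total 412.31.

412.31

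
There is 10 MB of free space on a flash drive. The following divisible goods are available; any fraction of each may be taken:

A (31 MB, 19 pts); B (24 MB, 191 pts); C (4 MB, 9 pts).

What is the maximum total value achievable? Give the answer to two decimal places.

Take in order of value per unit:
- B (191/24 per unit): 10 of 24 → value 10×191/24 = 79.5833, running total 79.58
Total 79.58.

79.58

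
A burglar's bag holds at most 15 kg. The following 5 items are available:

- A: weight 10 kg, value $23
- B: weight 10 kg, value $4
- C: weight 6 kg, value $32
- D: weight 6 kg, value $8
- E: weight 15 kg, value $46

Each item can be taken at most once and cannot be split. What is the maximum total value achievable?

Check high-value combinations within 15 kg:
- E: weight 15, value 46
- C+D: weight 6+6=12, value 32+8=40
- C: weight 6, value 32
Best: $46.

$46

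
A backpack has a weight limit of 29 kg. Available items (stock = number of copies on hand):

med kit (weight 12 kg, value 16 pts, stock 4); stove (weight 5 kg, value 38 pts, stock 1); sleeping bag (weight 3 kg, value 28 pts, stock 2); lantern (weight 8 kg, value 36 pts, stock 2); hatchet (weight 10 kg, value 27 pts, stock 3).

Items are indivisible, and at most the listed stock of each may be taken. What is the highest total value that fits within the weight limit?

Top feasible selections:
- 1×stove + 2×sleeping bag + 2×lantern: weight 27, value 166
- 1×stove + 2×sleeping bag + 1×lantern + 1×hatchet: weight 29, value 157
Best: 166 pts.

166 pts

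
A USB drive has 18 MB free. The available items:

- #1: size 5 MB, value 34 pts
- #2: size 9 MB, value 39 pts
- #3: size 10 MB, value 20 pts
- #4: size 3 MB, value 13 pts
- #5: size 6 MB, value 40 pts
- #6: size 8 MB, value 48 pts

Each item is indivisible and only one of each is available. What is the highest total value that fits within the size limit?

101 pts

Check high-value combinations within 18 MB:
- #4+#5+#6: size 3+6+8=17, value 13+40+48=101
- #1+#4+#6: size 5+3+8=16, value 34+13+48=95
- #2+#4+#5: size 9+3+6=18, value 39+13+40=92
- #5+#6: size 6+8=14, value 40+48=88
- #1+#4+#5: size 5+3+6=14, value 34+13+40=87
Best: 101 pts.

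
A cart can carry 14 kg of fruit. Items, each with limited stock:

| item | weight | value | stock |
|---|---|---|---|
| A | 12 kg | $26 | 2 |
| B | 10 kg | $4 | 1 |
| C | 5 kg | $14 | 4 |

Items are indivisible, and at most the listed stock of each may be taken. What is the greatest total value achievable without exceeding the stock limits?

Best selections within weight 14 and stock limits:
- 2×C: weight 10, value 28
- 1×A: weight 12, value 26
Best: $28.

$28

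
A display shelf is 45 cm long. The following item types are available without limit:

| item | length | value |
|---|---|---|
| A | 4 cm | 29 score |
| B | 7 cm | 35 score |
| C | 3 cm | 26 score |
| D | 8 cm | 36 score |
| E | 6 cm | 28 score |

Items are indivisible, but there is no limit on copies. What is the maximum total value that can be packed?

Best value-per-unit is C at 26/3, and filling with it alone uses length 15×3=45. No mix of the others beats 15×26 = 390.

390 score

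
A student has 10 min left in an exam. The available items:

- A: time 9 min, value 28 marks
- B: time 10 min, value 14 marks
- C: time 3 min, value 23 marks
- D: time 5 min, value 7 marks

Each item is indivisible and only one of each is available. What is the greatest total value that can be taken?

Check high-value combinations within 10 min:
- C+D: time 3+5=8, value 23+7=30
- A: time 9, value 28
- C: time 3, value 23
- B: time 10, value 14
- D: time 5, value 7
Best: 30 marks.

30 marks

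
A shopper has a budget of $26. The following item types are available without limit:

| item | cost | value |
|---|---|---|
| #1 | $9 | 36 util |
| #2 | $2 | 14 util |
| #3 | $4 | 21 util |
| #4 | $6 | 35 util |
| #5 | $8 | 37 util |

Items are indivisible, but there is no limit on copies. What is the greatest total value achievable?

Best value-per-unit is #2 at 14/2, and filling with it alone uses cost 13×2=26. No mix of the others beats 13×14 = 182.

182 util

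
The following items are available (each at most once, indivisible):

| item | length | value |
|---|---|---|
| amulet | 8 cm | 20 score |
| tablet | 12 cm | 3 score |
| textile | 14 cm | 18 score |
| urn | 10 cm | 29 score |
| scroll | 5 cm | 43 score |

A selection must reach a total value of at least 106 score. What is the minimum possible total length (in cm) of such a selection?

Subsets with value ≥ 106, sorted by total length:
- amulet+textile+urn+scroll: length 37, value 110
- amulet+tablet+textile+urn+scroll: length 49, value 113
Minimum length: 37 cm.

37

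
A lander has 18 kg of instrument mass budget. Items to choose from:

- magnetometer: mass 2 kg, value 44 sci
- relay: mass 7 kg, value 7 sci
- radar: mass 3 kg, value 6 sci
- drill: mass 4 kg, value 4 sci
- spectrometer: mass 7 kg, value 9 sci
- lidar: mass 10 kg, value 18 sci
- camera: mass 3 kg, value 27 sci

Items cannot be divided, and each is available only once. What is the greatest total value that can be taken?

95 sci

This is a 0/1 knapsack; check combinations near the capacity.
- magnetometer+radar+lidar+camera: mass 2+3+10+3=18, value 44+6+18+27=95
- magnetometer+lidar+camera: mass 2+10+3=15, value 44+18+27=89
- magnetometer+radar+spectrometer+camera: mass 2+3+7+3=15, value 44+6+9+27=86
- magnetometer+relay+radar+camera: mass 2+7+3+3=15, value 44+7+6+27=84
Best: 95 sci.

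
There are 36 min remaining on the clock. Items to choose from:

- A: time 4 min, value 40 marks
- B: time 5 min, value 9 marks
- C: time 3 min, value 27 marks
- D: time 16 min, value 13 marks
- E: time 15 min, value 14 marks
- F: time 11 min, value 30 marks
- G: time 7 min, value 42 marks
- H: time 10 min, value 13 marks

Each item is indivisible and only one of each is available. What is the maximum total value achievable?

Check high-value combinations within 36 min:
- A+C+F+G+H: time 4+3+11+7+10=35, value 40+27+30+42+13=152
- A+B+C+F+G: time 4+5+3+11+7=30, value 40+9+27+30+42=148
- A+C+F+G: time 4+3+11+7=25, value 40+27+30+42=139
Best: 152 marks.

152 marks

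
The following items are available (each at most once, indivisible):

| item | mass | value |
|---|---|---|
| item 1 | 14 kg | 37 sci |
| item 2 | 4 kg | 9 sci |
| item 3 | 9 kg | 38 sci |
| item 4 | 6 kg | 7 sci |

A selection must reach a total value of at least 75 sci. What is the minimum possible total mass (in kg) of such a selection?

23

Subsets with value ≥ 75, sorted by total mass:
- item 1+item 3: mass 23, value 75
- item 1+item 2+item 3: mass 27, value 84
- item 1+item 3+item 4: mass 29, value 82
- item 1+item 2+item 3+item 4: mass 33, value 91
Minimum mass: 23 kg.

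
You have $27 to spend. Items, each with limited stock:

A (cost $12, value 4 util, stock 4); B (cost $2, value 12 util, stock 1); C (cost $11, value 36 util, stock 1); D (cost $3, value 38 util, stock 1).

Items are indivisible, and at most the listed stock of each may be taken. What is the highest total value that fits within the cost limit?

Top feasible selections:
- 1×B + 1×C + 1×D: cost 16, value 86
- 1×A + 1×C + 1×D: cost 26, value 78
Best: 86 util.

86 util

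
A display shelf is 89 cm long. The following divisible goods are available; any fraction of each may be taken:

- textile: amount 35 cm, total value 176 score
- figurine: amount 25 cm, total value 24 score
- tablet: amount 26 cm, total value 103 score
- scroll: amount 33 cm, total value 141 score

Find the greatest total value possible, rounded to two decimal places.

Take in order of value per unit:
- textile (176/35 per unit): all 35 → value 176, running total 176.00
- scroll (141/33 per unit): all 33 → value 141, running total 317.00
- tablet (103/26 per unit): 21 of 26 → value 21×103/26 = 83.1923, running total 400.19
Total 400.19.

400.19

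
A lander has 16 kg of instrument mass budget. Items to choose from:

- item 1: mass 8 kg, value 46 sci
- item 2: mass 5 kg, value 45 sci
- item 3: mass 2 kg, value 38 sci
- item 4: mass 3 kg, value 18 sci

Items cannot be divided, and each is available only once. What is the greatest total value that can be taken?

129 sci

Check high-value combinations within 16 kg:
- item 1+item 2+item 3: mass 8+5+2=15, value 46+45+38=129
- item 1+item 2+item 4: mass 8+5+3=16, value 46+45+18=109
- item 1+item 3+item 4: mass 8+2+3=13, value 46+38+18=102
- item 2+item 3+item 4: mass 5+2+3=10, value 45+38+18=101
Best: 129 sci.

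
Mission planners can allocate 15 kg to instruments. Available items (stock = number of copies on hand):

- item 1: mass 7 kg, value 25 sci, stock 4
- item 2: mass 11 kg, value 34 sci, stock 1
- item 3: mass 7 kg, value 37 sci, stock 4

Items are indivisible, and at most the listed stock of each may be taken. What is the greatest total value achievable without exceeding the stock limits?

74 sci

Top feasible selections:
- 2×item 3: mass 14, value 74
- 1×item 1 + 1×item 3: mass 14, value 62
- 2×item 1: mass 14, value 50
- 1×item 3: mass 7, value 37
Best: 74 sci.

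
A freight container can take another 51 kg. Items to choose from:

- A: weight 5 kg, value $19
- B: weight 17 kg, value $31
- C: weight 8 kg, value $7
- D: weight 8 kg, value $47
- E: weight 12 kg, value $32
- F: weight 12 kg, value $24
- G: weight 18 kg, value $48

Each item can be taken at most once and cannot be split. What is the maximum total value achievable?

Check high-value combinations within 51 kg:
- A+C+D+E+G: weight 5+8+8+12+18=51, value 19+7+47+32+48=153
- D+E+F+G: weight 8+12+12+18=50, value 47+32+24+48=151
- A+D+E+G: weight 5+8+12+18=43, value 19+47+32+48=146
- A+B+D+G: weight 5+17+8+18=48, value 19+31+47+48=145
- A+C+D+F+G: weight 5+8+8+12+18=51, value 19+7+47+24+48=145
Best: $153.

$153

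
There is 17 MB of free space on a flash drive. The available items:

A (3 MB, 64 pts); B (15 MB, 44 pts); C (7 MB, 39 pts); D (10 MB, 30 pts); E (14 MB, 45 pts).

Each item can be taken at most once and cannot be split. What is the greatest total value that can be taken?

109 pts

Check high-value combinations within 17 MB:
- A+E: size 3+14=17, value 64+45=109
- A+C: size 3+7=10, value 64+39=103
- A+D: size 3+10=13, value 64+30=94
Best: 109 pts.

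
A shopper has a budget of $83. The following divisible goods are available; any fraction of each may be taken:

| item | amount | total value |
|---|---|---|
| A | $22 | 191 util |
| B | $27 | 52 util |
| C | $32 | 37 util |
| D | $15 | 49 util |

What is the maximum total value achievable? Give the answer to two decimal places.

Take in order of value per unit:
- A (191/22 per unit): all 22 → value 191, running total 191.00
- D (49/15 per unit): all 15 → value 49, running total 240.00
- B (52/27 per unit): all 27 → value 52, running total 292.00
- C (37/32 per unit): 19 of 32 → value 19×37/32 = 21.9688, running total 313.97
Total 313.97.

313.97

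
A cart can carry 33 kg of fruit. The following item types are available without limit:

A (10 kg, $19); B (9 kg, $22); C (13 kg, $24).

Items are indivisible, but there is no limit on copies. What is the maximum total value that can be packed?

Best value-per-unit is B at 22/9; filling with it alone gives 3×22 = 66.
Optimal mix: 2×B + 1×C → weight 31, value 68.

$68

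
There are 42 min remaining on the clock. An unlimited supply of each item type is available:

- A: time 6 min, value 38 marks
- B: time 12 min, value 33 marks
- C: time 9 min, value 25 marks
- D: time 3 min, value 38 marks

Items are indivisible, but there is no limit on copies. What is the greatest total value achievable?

Best value-per-unit is D at 38/3, and filling with it alone uses time 14×3=42. No mix of the others beats 14×38 = 532.

532 marks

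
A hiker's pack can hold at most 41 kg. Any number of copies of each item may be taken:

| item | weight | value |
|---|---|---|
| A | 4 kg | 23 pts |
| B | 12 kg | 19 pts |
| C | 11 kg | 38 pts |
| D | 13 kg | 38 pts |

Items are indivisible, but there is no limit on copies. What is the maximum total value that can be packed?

230 pts

Best value-per-unit is A at 23/4, and filling with it alone uses weight 10×4=40. No mix of the others beats 10×23 = 230.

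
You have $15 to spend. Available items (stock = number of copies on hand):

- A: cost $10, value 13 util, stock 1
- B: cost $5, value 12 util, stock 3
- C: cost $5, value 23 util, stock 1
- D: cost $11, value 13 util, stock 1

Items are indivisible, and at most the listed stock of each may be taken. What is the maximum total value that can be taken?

47 util

Top feasible selections:
- 2×B + 1×C: cost 15, value 47
- 3×B: cost 15, value 36
Best: 47 util.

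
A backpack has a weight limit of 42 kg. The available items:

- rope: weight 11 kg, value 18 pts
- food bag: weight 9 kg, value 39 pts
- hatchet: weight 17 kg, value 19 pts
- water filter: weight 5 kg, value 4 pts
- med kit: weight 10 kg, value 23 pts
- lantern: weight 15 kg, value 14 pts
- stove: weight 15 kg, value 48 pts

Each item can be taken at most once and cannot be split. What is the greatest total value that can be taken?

Check high-value combinations within 42 kg:
- food bag+water filter+med kit+stove: weight 9+5+10+15=39, value 39+4+23+48=114
- food bag+med kit+stove: weight 9+10+15=34, value 39+23+48=110
- rope+food bag+water filter+stove: weight 11+9+5+15=40, value 18+39+4+48=109
- food bag+hatchet+stove: weight 9+17+15=41, value 39+19+48=106
Best: 114 pts.

114 pts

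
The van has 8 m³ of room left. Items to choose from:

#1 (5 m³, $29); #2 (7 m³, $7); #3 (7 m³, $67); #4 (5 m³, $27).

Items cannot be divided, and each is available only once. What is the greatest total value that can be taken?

$67

Check high-value combinations within 8 m³:
- #3: volume 7, value 67
- #1: volume 5, value 29
- #4: volume 5, value 27
- #2: volume 7, value 7
Best: $67.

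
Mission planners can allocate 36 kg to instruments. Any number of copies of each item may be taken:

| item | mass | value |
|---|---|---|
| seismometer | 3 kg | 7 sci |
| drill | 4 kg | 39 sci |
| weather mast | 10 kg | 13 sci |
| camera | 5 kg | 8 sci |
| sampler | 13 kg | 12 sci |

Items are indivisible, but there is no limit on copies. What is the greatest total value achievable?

351 sci

Best value-per-unit is drill at 39/4, and filling with it alone uses mass 9×4=36. No mix of the others beats 9×39 = 351.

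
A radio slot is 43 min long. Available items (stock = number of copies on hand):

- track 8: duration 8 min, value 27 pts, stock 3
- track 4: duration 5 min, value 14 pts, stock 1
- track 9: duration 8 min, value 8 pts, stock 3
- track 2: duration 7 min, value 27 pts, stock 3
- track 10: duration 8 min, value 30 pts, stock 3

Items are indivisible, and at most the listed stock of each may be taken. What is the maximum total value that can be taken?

Best selections within duration 43 and stock limits:
- 1×track 4 + 2×track 2 + 3×track 10: duration 43, value 158
- 1×track 4 + 3×track 2 + 2×track 10: duration 42, value 155
- 1×track 8 + 1×track 4 + 2×track 2 + 2×track 10: duration 43, value 155
- 1×track 8 + 1×track 4 + 3×track 2 + 1×track 10: duration 42, value 152
Best: 158 pts.

158 pts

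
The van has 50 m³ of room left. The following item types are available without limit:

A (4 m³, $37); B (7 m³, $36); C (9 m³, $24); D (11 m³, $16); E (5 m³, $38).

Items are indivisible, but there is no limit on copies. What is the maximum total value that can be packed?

Best value-per-unit is A at 37/4; filling with it alone gives 12×37 = 444.
Optimal mix: 10×A + 2×E → volume 50, value 446.

$446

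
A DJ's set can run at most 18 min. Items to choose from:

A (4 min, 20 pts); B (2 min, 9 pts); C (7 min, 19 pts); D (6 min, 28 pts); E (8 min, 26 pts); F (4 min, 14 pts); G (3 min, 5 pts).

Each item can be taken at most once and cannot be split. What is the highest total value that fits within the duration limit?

Check high-value combinations within 18 min:
- A+D+E: duration 4+6+8=18, value 20+28+26=74
- A+B+D+F: duration 4+2+6+4=16, value 20+9+28+14=71
- A+B+E+F: duration 4+2+8+4=18, value 20+9+26+14=69
- D+E+F: duration 6+8+4=18, value 28+26+14=68
Best: 74 pts.

74 pts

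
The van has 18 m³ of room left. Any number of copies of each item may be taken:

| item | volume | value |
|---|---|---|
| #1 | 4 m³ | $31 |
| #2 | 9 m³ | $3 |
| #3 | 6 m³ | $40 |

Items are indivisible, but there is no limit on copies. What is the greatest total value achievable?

$133

Best value-per-unit is #1 at 31/4; filling with it alone gives 4×31 = 124.
Optimal mix: 3×#1 + 1×#3 → volume 18, value 133.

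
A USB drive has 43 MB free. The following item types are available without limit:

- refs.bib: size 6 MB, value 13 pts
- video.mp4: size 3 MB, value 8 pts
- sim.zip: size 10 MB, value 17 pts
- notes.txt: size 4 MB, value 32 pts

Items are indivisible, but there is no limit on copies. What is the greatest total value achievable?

Best value-per-unit is notes.txt at 32/4; filling with it alone gives 10×32 = 320.
Optimal mix: 1×video.mp4 + 10×notes.txt → size 43, value 328.

328 pts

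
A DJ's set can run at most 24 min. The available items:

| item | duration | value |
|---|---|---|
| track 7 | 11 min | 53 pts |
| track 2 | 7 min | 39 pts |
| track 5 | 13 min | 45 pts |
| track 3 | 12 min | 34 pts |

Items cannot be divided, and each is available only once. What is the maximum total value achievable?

Check high-value combinations within 24 min:
- track 7+track 5: duration 11+13=24, value 53+45=98
- track 7+track 2: duration 11+7=18, value 53+39=92
- track 7+track 3: duration 11+12=23, value 53+34=87
Best: 98 pts.

98 pts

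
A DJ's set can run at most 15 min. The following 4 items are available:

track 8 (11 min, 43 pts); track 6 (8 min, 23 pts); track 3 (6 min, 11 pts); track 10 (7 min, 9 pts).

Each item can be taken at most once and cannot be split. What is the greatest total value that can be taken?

43 pts

Check high-value combinations within 15 min:
- track 8: duration 11, value 43
- track 6+track 3: duration 8+6=14, value 23+11=34
- track 6+track 10: duration 8+7=15, value 23+9=32
- track 6: duration 8, value 23
Best: 43 pts.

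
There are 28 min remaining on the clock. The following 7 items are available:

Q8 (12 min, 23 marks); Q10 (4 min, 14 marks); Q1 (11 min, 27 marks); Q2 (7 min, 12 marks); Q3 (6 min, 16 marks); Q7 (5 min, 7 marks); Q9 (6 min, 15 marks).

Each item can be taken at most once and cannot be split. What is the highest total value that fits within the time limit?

72 marks

Check high-value combinations within 28 min:
- Q10+Q1+Q3+Q9: time 4+11+6+6=27, value 14+27+16+15=72
- Q10+Q1+Q2+Q3: time 4+11+7+6=28, value 14+27+12+16=69
- Q10+Q1+Q2+Q9: time 4+11+7+6=28, value 14+27+12+15=68
Best: 72 marks.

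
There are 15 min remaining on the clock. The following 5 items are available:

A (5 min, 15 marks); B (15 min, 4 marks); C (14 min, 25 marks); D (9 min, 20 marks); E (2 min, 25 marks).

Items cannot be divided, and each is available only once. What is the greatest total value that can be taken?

45 marks

Check high-value combinations within 15 min:
- D+E: time 9+2=11, value 20+25=45
- A+E: time 5+2=7, value 15+25=40
- A+D: time 5+9=14, value 15+20=35
Best: 45 marks.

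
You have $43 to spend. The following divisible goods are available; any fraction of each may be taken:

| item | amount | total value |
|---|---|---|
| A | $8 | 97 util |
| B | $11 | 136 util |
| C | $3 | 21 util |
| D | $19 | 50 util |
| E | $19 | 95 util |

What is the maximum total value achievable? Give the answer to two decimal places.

354.26

Take in order of value per unit:
- B (136/11 per unit): all 11 → value 136, running total 136.00
- A (97/8 per unit): all 8 → value 97, running total 233.00
- C (21/3 per unit): all 3 → value 21, running total 254.00
- E (95/19 per unit): all 19 → value 95, running total 349.00
- D (50/19 per unit): 2 of 19 → value 2×50/19 = 5.2632, running total 354.26
Total 354.26.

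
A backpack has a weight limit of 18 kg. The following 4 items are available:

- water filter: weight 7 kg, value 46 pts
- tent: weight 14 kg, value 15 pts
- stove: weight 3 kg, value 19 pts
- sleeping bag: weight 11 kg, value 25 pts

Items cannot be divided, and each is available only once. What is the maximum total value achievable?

Check high-value combinations within 18 kg:
- water filter+sleeping bag: weight 7+11=18, value 46+25=71
- water filter+stove: weight 7+3=10, value 46+19=65
- water filter: weight 7, value 46
Best: 71 pts.

71 pts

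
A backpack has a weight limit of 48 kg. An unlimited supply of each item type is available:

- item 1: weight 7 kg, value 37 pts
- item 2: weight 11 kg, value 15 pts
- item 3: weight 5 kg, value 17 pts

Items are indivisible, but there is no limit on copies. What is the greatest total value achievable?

Best value-per-unit is item 1 at 37/7; filling with it alone gives 6×37 = 222.
Optimal mix: 6×item 1 + 1×item 3 → weight 47, value 239.

239 pts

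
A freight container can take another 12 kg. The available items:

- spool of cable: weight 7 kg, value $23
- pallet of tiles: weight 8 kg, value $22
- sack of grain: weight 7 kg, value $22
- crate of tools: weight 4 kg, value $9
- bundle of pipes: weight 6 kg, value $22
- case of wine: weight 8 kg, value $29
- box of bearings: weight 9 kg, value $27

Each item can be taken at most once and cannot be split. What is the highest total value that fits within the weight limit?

$38

Check high-value combinations within 12 kg:
- crate of tools+case of wine: weight 4+8=12, value 9+29=38
- spool of cable+crate of tools: weight 7+4=11, value 23+9=32
- crate of tools+bundle of pipes: weight 4+6=10, value 9+22=31
Best: $38.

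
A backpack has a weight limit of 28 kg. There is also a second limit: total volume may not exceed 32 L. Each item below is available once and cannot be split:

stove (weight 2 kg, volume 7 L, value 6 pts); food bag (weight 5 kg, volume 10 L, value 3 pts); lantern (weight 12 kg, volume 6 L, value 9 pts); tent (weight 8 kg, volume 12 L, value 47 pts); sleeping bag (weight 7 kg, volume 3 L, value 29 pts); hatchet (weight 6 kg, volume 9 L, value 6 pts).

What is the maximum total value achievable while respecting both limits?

88 pts

Feasible sets respecting both limits:
- stove+tent+sleeping bag+hatchet: weight 23, volume 31, value 88
- stove+food bag+tent+sleeping bag: weight 22, volume 32, value 85
- lantern+tent+sleeping bag: weight 27, volume 21, value 85
Best: 88 pts.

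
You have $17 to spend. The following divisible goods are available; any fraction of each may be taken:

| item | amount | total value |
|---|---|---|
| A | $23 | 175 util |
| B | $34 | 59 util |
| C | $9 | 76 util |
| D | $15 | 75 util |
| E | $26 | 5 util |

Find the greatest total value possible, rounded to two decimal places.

136.87

Take in order of value per unit:
- C (76/9 per unit): all 9 → value 76, running total 76.00
- A (175/23 per unit): 8 of 23 → value 8×175/23 = 60.8696, running total 136.87
Total 136.87.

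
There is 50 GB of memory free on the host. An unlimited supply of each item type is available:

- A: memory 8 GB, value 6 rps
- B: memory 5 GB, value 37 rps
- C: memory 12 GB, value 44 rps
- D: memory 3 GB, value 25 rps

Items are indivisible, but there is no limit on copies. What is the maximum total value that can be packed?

412 rps

Best value-per-unit is D at 25/3; filling with it alone gives 16×25 = 400.
Optimal mix: 1×B + 15×D → memory 50, value 412.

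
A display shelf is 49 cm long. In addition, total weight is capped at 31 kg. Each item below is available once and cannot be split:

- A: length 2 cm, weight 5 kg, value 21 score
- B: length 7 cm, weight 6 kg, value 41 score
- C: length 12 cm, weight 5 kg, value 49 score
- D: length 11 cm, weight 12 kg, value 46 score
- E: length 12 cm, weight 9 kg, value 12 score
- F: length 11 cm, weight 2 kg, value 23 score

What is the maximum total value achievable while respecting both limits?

180 score

Feasible sets respecting both limits:
- A+B+C+D+F: length 43, weight 30, value 180
- B+C+D+F: length 41, weight 25, value 159
- A+B+C+D: length 32, weight 28, value 157
- A+B+C+E+F: length 44, weight 27, value 146
Best: 180 score.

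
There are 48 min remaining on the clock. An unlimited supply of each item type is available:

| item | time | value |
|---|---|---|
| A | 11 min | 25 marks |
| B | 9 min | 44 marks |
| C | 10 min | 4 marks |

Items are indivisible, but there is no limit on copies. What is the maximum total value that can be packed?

220 marks

Best value-per-unit is B at 44/9, and filling with it alone uses time 5×9=45. No mix of the others beats 5×44 = 220.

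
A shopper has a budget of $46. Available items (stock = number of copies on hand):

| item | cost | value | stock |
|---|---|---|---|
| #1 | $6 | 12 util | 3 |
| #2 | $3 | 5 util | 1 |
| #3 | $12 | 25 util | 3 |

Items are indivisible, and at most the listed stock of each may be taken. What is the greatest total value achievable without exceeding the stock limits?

92 util

Top feasible selections:
- 1×#1 + 1×#2 + 3×#3: cost 45, value 92
- 3×#1 + 1×#2 + 2×#3: cost 45, value 91
- 1×#1 + 3×#3: cost 42, value 87
Best: 92 util.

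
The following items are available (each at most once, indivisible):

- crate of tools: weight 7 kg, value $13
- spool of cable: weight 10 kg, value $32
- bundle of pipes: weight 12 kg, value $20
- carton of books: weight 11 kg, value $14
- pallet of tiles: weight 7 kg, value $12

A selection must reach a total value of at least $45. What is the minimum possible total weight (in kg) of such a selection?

Subsets with value ≥ 45, sorted by total weight:
- crate of tools+spool of cable: weight 17, value 45
- spool of cable+carton of books: weight 21, value 46
- spool of cable+bundle of pipes: weight 22, value 52
Minimum weight: 17 kg.

17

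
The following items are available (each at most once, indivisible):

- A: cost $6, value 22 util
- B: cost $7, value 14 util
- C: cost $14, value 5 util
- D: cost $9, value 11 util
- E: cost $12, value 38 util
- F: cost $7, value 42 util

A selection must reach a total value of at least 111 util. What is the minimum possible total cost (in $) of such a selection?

Subsets with value ≥ 111, sorted by total cost:
- A+B+E+F: cost 32, value 116
- A+D+E+F: cost 34, value 113
Minimum cost: 32 $.

32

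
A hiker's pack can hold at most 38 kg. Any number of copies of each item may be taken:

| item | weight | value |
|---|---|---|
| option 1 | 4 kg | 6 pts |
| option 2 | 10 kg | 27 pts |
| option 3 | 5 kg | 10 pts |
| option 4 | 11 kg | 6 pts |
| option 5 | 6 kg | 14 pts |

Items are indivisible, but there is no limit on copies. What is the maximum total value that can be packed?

96 pts

Best value-per-unit is option 2 at 27/10; filling with it alone gives 3×27 = 81.
Optimal mix: 2×option 2 + 3×option 5 → weight 38, value 96.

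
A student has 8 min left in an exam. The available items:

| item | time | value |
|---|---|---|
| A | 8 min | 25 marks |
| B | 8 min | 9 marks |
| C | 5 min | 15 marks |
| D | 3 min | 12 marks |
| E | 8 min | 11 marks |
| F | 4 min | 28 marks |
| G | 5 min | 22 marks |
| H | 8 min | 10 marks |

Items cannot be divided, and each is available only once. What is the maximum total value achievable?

Check high-value combinations within 8 min:
- D+F: time 3+4=7, value 12+28=40
- D+G: time 3+5=8, value 12+22=34
- F: time 4, value 28
- C+D: time 5+3=8, value 15+12=27
Best: 40 marks.

40 marks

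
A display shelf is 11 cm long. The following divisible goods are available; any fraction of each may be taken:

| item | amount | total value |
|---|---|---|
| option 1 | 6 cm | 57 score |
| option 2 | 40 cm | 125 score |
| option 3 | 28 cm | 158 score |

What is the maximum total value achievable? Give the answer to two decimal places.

Take in order of value per unit:
- option 1 (57/6 per unit): all 6 → value 57, running total 57.00
- option 3 (158/28 per unit): 5 of 28 → value 5×158/28 = 28.2143, running total 85.21
Total 85.21.

85.21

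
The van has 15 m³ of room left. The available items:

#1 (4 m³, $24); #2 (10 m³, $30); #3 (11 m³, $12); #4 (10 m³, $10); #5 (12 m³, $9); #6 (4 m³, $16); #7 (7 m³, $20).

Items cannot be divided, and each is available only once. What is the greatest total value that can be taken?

Check high-value combinations within 15 m³:
- #1+#6+#7: volume 4+4+7=15, value 24+16+20=60
- #1+#2: volume 4+10=14, value 24+30=54
- #2+#6: volume 10+4=14, value 30+16=46
- #1+#7: volume 4+7=11, value 24+20=44
- #1+#6: volume 4+4=8, value 24+16=40
Best: $60.

$60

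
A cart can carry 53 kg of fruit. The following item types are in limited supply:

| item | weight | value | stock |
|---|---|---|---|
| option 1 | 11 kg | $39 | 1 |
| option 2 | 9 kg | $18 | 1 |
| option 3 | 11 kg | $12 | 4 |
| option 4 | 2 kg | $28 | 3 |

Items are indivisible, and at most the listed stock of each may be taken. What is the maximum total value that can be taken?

Best selections within weight 53 and stock limits:
- 1×option 1 + 1×option 2 + 2×option 3 + 3×option 4: weight 48, value 165
- 1×option 1 + 3×option 3 + 3×option 4: weight 50, value 159
- 1×option 1 + 1×option 2 + 1×option 3 + 3×option 4: weight 37, value 153
- 1×option 1 + 2×option 3 + 3×option 4: weight 39, value 147
Best: $165.

$165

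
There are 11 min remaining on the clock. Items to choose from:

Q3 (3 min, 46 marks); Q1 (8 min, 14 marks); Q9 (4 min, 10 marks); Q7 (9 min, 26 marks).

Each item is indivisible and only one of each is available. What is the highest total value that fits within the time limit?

60 marks

Check high-value combinations within 11 min:
- Q3+Q1: time 3+8=11, value 46+14=60
- Q3+Q9: time 3+4=7, value 46+10=56
- Q3: time 3, value 46
- Q7: time 9, value 26
Best: 60 marks.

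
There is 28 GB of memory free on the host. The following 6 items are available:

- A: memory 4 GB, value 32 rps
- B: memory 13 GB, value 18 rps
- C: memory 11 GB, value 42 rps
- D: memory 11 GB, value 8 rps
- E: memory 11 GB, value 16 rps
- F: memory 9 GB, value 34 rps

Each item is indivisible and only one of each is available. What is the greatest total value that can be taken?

Check high-value combinations within 28 GB:
- A+C+F: memory 4+11+9=24, value 32+42+34=108
- A+B+C: memory 4+13+11=28, value 32+18+42=92
- A+C+E: memory 4+11+11=26, value 32+42+16=90
Best: 108 rps.

108 rps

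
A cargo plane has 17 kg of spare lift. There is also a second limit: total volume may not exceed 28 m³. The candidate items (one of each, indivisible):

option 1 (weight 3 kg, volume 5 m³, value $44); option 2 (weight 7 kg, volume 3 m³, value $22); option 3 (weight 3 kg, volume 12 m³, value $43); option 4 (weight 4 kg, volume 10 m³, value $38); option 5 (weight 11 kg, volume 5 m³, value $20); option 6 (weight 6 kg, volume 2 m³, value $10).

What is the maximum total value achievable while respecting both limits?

$125

Feasible sets respecting both limits:
- option 1+option 3+option 4: weight 10, volume 27, value 125
- option 1+option 2+option 3: weight 13, volume 20, value 109
- option 1+option 3+option 5: weight 17, volume 22, value 107
Best: $125.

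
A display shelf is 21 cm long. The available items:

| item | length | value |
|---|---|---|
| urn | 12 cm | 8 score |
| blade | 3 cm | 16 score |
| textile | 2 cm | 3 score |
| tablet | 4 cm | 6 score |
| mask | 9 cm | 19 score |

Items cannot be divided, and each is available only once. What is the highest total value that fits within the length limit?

Check high-value combinations within 21 cm:
- blade+textile+tablet+mask: length 3+2+4+9=18, value 16+3+6+19=44
- blade+tablet+mask: length 3+4+9=16, value 16+6+19=41
- blade+textile+mask: length 3+2+9=14, value 16+3+19=38
- blade+mask: length 3+9=12, value 16+19=35
Best: 44 score.

44 score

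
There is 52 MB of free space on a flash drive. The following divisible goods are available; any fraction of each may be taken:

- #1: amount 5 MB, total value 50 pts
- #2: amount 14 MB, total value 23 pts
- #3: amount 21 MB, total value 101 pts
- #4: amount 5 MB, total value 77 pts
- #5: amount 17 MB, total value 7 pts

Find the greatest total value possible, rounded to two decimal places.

253.88

Take in order of value per unit:
- #4 (77/5 per unit): all 5 → value 77, running total 77.00
- #1 (50/5 per unit): all 5 → value 50, running total 127.00
- #3 (101/21 per unit): all 21 → value 101, running total 228.00
- #2 (23/14 per unit): all 14 → value 23, running total 251.00
- #5 (7/17 per unit): 7 of 17 → value 7×7/17 = 2.8824, running total 253.88
Total 253.88.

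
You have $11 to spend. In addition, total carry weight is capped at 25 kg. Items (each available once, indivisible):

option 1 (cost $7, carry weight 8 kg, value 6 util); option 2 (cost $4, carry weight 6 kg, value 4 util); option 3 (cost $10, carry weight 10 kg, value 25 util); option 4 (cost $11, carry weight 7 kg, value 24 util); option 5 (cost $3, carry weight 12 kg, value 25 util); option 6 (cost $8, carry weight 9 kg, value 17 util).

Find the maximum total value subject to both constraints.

Feasible sets respecting both limits:
- option 5+option 6: cost 11, carry weight 21, value 42
- option 1+option 5: cost 10, carry weight 20, value 31
- option 2+option 5: cost 7, carry weight 18, value 29
Best: 42 util.

42 util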